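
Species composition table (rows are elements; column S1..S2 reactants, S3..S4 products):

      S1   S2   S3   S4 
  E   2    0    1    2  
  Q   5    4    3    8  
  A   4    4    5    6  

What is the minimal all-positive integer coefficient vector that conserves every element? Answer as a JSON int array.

Coefficients: [6, 4, 2, 5]

E: 6·2+4·0 = 12 | 2·1+5·2 = 12
Q: 6·5+4·4 = 46 | 2·3+5·8 = 46
A: 6·4+4·4 = 40 | 2·5+5·6 = 40
gcd(6,4,2,5) = 1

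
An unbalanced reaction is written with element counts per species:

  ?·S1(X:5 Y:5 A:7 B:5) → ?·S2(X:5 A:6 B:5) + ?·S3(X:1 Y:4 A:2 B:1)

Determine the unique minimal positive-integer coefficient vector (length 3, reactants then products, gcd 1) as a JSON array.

Coefficients: [4, 3, 5]

X: 4·5 = 20 | 3·5+5·1 = 20
Y: 4·5 = 20 | 3·0+5·4 = 20
A: 4·7 = 28 | 3·6+5·2 = 28
B: 4·5 = 20 | 3·5+5·1 = 20
gcd(4,3,5) = 1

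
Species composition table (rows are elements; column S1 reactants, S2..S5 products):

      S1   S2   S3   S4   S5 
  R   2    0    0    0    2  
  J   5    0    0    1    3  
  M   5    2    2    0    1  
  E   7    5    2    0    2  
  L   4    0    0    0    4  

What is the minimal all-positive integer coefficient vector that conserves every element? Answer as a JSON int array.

R: 3·2 = 6 | 1·0+5·0+6·0+3·2 = 6
J: 3·5 = 15 | 1·0+5·0+6·1+3·3 = 15
M: 3·5 = 15 | 1·2+5·2+6·0+3·1 = 15
E: 3·7 = 21 | 1·5+5·2+6·0+3·2 = 21
L: 3·4 = 12 | 1·0+5·0+6·0+3·4 = 12
gcd(3,1,5,6,3) = 1

Coefficients: [3, 1, 5, 6, 3]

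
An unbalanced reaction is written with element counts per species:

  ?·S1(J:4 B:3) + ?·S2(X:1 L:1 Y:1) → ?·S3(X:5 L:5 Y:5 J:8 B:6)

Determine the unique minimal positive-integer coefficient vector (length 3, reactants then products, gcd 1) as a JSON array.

Coefficients: [2, 5, 1]

X: 2·0+5·1 = 5 | 1·5 = 5
L: 2·0+5·1 = 5 | 1·5 = 5
Y: 2·0+5·1 = 5 | 1·5 = 5
J: 2·4+5·0 = 8 | 1·8 = 8
B: 2·3+5·0 = 6 | 1·6 = 6
gcd(2,5,1) = 1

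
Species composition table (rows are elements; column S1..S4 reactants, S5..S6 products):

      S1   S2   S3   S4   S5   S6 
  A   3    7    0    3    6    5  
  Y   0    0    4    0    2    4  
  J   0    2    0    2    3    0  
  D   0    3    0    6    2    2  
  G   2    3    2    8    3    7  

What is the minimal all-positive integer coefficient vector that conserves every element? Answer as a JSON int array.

Coefficients: [5, 2, 5, 1, 2, 4]

A: 5·3+2·7+5·0+1·3 = 32 | 2·6+4·5 = 32
Y: 5·0+2·0+5·4+1·0 = 20 | 2·2+4·4 = 20
J: 5·0+2·2+5·0+1·2 = 6 | 2·3+4·0 = 6
D: 5·0+2·3+5·0+1·6 = 12 | 2·2+4·2 = 12
G: 5·2+2·3+5·2+1·8 = 34 | 2·3+4·7 = 34
gcd(5,2,5,1,2,4) = 1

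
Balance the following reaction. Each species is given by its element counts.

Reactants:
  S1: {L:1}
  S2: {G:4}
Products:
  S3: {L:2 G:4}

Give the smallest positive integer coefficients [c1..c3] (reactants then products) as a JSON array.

L: 2·1+1·0 = 2 | 1·2 = 2
G: 2·0+1·4 = 4 | 1·4 = 4
gcd(2,1,1) = 1

Coefficients: [2, 1, 1]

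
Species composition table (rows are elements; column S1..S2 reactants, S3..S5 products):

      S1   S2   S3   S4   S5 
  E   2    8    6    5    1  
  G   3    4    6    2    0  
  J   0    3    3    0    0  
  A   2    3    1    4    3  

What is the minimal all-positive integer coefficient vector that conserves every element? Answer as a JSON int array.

E: 6·2+5·8 = 52 | 5·6+4·5+2·1 = 52
G: 6·3+5·4 = 38 | 5·6+4·2+2·0 = 38
J: 6·0+5·3 = 15 | 5·3+4·0+2·0 = 15
A: 6·2+5·3 = 27 | 5·1+4·4+2·3 = 27
gcd(6,5,5,4,2) = 1

Coefficients: [6, 5, 5, 4, 2]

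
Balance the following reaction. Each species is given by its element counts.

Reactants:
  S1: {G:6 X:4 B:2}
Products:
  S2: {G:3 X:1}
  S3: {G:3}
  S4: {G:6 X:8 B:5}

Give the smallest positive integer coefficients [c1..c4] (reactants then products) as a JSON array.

Coefficients: [5, 4, 2, 2]

G: 5·6 = 30 | 4·3+2·3+2·6 = 30
X: 5·4 = 20 | 4·1+2·0+2·8 = 20
B: 5·2 = 10 | 4·0+2·0+2·5 = 10
gcd(5,4,2,2) = 1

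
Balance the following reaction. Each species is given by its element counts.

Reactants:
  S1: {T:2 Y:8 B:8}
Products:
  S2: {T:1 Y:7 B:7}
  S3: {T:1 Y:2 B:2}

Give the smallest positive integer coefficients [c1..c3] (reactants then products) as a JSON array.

Coefficients: [5, 4, 6]

T: 5·2 = 10 | 4·1+6·1 = 10
Y: 5·8 = 40 | 4·7+6·2 = 40
B: 5·8 = 40 | 4·7+6·2 = 40
gcd(5,4,6) = 1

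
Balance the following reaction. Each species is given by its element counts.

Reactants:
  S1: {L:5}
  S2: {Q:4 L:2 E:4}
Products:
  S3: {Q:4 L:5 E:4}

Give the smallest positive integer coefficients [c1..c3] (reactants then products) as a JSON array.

Coefficients: [3, 5, 5]

Q: 3·0+5·4 = 20 | 5·4 = 20
L: 3·5+5·2 = 25 | 5·5 = 25
E: 3·0+5·4 = 20 | 5·4 = 20
gcd(3,5,5) = 1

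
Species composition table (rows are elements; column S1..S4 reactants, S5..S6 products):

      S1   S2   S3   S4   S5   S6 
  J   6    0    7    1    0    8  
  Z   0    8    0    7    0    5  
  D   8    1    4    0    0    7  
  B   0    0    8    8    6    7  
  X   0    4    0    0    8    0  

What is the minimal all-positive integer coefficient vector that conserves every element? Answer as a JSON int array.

J: 3·6+2·0+4·7+2·1 = 48 | 1·0+6·8 = 48
Z: 3·0+2·8+4·0+2·7 = 30 | 1·0+6·5 = 30
D: 3·8+2·1+4·4+2·0 = 42 | 1·0+6·7 = 42
B: 3·0+2·0+4·8+2·8 = 48 | 1·6+6·7 = 48
X: 3·0+2·4+4·0+2·0 = 8 | 1·8+6·0 = 8
gcd(3,2,4,2,1,6) = 1

Coefficients: [3, 2, 4, 2, 1, 6]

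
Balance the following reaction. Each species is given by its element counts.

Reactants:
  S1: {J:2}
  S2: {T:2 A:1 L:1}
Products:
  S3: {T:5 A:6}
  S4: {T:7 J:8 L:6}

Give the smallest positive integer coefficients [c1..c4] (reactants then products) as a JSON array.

T: 4·0+6·2 = 12 | 1·5+1·7 = 12
J: 4·2+6·0 = 8 | 1·0+1·8 = 8
A: 4·0+6·1 = 6 | 1·6+1·0 = 6
L: 4·0+6·1 = 6 | 1·0+1·6 = 6
gcd(4,6,1,1) = 1

Coefficients: [4, 6, 1, 1]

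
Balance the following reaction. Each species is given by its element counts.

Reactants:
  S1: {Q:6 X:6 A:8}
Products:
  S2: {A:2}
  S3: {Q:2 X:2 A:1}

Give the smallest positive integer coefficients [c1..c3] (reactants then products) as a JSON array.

Q: 2·6 = 12 | 5·0+6·2 = 12
X: 2·6 = 12 | 5·0+6·2 = 12
A: 2·8 = 16 | 5·2+6·1 = 16
gcd(2,5,6) = 1

Coefficients: [2, 5, 6]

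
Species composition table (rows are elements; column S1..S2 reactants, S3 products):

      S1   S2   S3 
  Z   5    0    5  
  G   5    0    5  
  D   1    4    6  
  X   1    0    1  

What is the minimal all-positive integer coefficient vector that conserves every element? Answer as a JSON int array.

Z: 4·5+5·0 = 20 | 4·5 = 20
G: 4·5+5·0 = 20 | 4·5 = 20
D: 4·1+5·4 = 24 | 4·6 = 24
X: 4·1+5·0 = 4 | 4·1 = 4
gcd(4,5,4) = 1

Coefficients: [4, 5, 4]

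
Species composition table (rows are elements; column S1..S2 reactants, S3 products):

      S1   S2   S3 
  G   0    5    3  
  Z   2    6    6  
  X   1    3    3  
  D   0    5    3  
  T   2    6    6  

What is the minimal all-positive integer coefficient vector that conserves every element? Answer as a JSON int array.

G: 6·0+3·5 = 15 | 5·3 = 15
Z: 6·2+3·6 = 30 | 5·6 = 30
X: 6·1+3·3 = 15 | 5·3 = 15
D: 6·0+3·5 = 15 | 5·3 = 15
T: 6·2+3·6 = 30 | 5·6 = 30
gcd(6,3,5) = 1

Coefficients: [6, 3, 5]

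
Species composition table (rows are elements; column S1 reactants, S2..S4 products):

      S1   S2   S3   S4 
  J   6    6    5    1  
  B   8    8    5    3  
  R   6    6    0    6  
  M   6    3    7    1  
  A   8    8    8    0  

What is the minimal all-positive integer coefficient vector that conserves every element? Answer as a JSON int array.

J: 5·6 = 30 | 2·6+3·5+3·1 = 30
B: 5·8 = 40 | 2·8+3·5+3·3 = 40
R: 5·6 = 30 | 2·6+3·0+3·6 = 30
M: 5·6 = 30 | 2·3+3·7+3·1 = 30
A: 5·8 = 40 | 2·8+3·8+3·0 = 40
gcd(5,2,3,3) = 1

Coefficients: [5, 2, 3, 3]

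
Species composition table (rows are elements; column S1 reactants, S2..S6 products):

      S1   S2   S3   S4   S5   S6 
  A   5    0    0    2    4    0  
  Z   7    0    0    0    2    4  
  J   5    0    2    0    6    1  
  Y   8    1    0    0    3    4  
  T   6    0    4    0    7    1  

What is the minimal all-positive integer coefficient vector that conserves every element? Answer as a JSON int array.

Coefficients: [4, 2, 1, 6, 2, 6]

A: 4·5 = 20 | 2·0+1·0+6·2+2·4+6·0 = 20
Z: 4·7 = 28 | 2·0+1·0+6·0+2·2+6·4 = 28
J: 4·5 = 20 | 2·0+1·2+6·0+2·6+6·1 = 20
Y: 4·8 = 32 | 2·1+1·0+6·0+2·3+6·4 = 32
T: 4·6 = 24 | 2·0+1·4+6·0+2·7+6·1 = 24
gcd(4,2,1,6,2,6) = 1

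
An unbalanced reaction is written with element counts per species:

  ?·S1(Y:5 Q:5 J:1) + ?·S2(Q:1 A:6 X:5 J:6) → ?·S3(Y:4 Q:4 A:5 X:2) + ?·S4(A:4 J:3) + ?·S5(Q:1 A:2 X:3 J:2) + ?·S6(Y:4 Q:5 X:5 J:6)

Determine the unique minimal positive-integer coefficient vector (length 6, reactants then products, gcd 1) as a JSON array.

Y: 4·5+5·0 = 20 | 2·4+4·0+2·0+3·4 = 20
Q: 4·5+5·1 = 25 | 2·4+4·0+2·1+3·5 = 25
A: 4·0+5·6 = 30 | 2·5+4·4+2·2+3·0 = 30
X: 4·0+5·5 = 25 | 2·2+4·0+2·3+3·5 = 25
J: 4·1+5·6 = 34 | 2·0+4·3+2·2+3·6 = 34
gcd(4,5,2,4,2,3) = 1

Coefficients: [4, 5, 2, 4, 2, 3]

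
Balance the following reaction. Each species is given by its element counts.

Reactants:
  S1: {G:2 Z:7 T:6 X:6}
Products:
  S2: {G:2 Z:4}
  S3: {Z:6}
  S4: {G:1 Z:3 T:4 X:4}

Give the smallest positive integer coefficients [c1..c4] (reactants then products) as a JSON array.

G: 4·2 = 8 | 1·2+1·0+6·1 = 8
Z: 4·7 = 28 | 1·4+1·6+6·3 = 28
T: 4·6 = 24 | 1·0+1·0+6·4 = 24
X: 4·6 = 24 | 1·0+1·0+6·4 = 24
gcd(4,1,1,6) = 1

Coefficients: [4, 1, 1, 6]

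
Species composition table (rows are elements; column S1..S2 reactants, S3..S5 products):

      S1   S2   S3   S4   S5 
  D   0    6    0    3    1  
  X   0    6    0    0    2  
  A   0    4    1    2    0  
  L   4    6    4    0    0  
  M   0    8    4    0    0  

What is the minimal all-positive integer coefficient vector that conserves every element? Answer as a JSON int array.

Coefficients: [1, 2, 4, 2, 6]

D: 1·0+2·6 = 12 | 4·0+2·3+6·1 = 12
X: 1·0+2·6 = 12 | 4·0+2·0+6·2 = 12
A: 1·0+2·4 = 8 | 4·1+2·2+6·0 = 8
L: 1·4+2·6 = 16 | 4·4+2·0+6·0 = 16
M: 1·0+2·8 = 16 | 4·4+2·0+6·0 = 16
gcd(1,2,4,2,6) = 1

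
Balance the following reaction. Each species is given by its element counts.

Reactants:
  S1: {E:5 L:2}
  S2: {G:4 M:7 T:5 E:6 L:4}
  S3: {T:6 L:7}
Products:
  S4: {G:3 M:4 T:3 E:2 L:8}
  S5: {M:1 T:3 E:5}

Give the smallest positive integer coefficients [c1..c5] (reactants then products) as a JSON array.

G: 3·0+3·4+2·0 = 12 | 4·3+5·0 = 12
M: 3·0+3·7+2·0 = 21 | 4·4+5·1 = 21
T: 3·0+3·5+2·6 = 27 | 4·3+5·3 = 27
E: 3·5+3·6+2·0 = 33 | 4·2+5·5 = 33
L: 3·2+3·4+2·7 = 32 | 4·8+5·0 = 32
gcd(3,3,2,4,5) = 1

Coefficients: [3, 3, 2, 4, 5]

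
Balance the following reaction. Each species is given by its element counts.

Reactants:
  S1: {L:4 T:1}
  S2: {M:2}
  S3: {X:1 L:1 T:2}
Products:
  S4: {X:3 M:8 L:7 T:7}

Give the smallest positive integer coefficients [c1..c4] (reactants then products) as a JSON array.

X: 1·0+4·0+3·1 = 3 | 1·3 = 3
M: 1·0+4·2+3·0 = 8 | 1·8 = 8
L: 1·4+4·0+3·1 = 7 | 1·7 = 7
T: 1·1+4·0+3·2 = 7 | 1·7 = 7
gcd(1,4,3,1) = 1

Coefficients: [1, 4, 3, 1]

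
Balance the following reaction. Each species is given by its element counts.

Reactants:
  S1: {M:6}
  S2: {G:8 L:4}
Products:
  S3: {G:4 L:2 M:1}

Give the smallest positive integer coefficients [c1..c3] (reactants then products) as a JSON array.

G: 1·0+3·8 = 24 | 6·4 = 24
L: 1·0+3·4 = 12 | 6·2 = 12
M: 1·6+3·0 = 6 | 6·1 = 6
gcd(1,3,6) = 1

Coefficients: [1, 3, 6]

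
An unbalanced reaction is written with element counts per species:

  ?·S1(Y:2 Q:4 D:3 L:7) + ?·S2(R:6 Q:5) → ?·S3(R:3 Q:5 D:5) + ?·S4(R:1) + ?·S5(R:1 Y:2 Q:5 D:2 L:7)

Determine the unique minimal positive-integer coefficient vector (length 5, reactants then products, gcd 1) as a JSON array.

R: 5·0+2·6 = 12 | 1·3+4·1+5·1 = 12
Y: 5·2+2·0 = 10 | 1·0+4·0+5·2 = 10
Q: 5·4+2·5 = 30 | 1·5+4·0+5·5 = 30
D: 5·3+2·0 = 15 | 1·5+4·0+5·2 = 15
L: 5·7+2·0 = 35 | 1·0+4·0+5·7 = 35
gcd(5,2,1,4,5) = 1

Coefficients: [5, 2, 1, 4, 5]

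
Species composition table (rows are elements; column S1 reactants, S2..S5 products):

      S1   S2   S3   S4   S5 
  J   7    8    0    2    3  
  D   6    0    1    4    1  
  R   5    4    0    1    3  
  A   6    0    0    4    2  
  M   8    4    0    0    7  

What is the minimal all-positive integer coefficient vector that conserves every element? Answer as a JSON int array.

J: 4·7 = 28 | 1·8+4·0+4·2+4·3 = 28
D: 4·6 = 24 | 1·0+4·1+4·4+4·1 = 24
R: 4·5 = 20 | 1·4+4·0+4·1+4·3 = 20
A: 4·6 = 24 | 1·0+4·0+4·4+4·2 = 24
M: 4·8 = 32 | 1·4+4·0+4·0+4·7 = 32
gcd(4,1,4,4,4) = 1

Coefficients: [4, 1, 4, 4, 4]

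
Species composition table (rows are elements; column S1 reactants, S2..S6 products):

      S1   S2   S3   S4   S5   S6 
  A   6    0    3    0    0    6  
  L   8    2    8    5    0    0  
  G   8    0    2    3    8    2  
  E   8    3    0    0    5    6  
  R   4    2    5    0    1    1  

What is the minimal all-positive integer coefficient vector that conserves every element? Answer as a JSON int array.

A: 5·6 = 30 | 2·0+2·3+4·0+2·0+4·6 = 30
L: 5·8 = 40 | 2·2+2·8+4·5+2·0+4·0 = 40
G: 5·8 = 40 | 2·0+2·2+4·3+2·8+4·2 = 40
E: 5·8 = 40 | 2·3+2·0+4·0+2·5+4·6 = 40
R: 5·4 = 20 | 2·2+2·5+4·0+2·1+4·1 = 20
gcd(5,2,2,4,2,4) = 1

Coefficients: [5, 2, 2, 4, 2, 4]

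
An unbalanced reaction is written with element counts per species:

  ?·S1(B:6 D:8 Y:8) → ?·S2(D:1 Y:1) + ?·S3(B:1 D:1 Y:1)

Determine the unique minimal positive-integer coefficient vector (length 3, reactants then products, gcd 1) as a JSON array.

Coefficients: [1, 2, 6]

B: 1·6 = 6 | 2·0+6·1 = 6
D: 1·8 = 8 | 2·1+6·1 = 8
Y: 1·8 = 8 | 2·1+6·1 = 8
gcd(1,2,6) = 1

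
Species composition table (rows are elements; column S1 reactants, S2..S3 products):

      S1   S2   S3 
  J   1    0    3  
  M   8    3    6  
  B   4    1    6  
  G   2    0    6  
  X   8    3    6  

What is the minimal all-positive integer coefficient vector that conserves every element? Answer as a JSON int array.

J: 3·1 = 3 | 6·0+1·3 = 3
M: 3·8 = 24 | 6·3+1·6 = 24
B: 3·4 = 12 | 6·1+1·6 = 12
G: 3·2 = 6 | 6·0+1·6 = 6
X: 3·8 = 24 | 6·3+1·6 = 24
gcd(3,6,1) = 1

Coefficients: [3, 6, 1]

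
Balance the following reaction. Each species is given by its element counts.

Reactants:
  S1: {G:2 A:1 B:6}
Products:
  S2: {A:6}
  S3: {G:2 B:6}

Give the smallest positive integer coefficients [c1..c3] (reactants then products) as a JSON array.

G: 6·2 = 12 | 1·0+6·2 = 12
A: 6·1 = 6 | 1·6+6·0 = 6
B: 6·6 = 36 | 1·0+6·6 = 36
gcd(6,1,6) = 1

Coefficients: [6, 1, 6]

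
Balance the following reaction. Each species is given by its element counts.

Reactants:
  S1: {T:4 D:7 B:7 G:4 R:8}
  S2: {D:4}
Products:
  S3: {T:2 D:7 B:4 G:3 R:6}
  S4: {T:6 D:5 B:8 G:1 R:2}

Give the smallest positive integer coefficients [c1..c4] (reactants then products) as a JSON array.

T: 4·4+3·0 = 16 | 5·2+1·6 = 16
D: 4·7+3·4 = 40 | 5·7+1·5 = 40
B: 4·7+3·0 = 28 | 5·4+1·8 = 28
G: 4·4+3·0 = 16 | 5·3+1·1 = 16
R: 4·8+3·0 = 32 | 5·6+1·2 = 32
gcd(4,3,5,1) = 1

Coefficients: [4, 3, 5, 1]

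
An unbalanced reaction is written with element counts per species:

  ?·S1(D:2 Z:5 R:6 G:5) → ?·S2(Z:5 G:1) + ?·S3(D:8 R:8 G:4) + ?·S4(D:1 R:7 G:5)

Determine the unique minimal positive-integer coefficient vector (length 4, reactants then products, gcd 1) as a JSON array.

Coefficients: [6, 6, 1, 4]

D: 6·2 = 12 | 6·0+1·8+4·1 = 12
Z: 6·5 = 30 | 6·5+1·0+4·0 = 30
R: 6·6 = 36 | 6·0+1·8+4·7 = 36
G: 6·5 = 30 | 6·1+1·4+4·5 = 30
gcd(6,6,1,4) = 1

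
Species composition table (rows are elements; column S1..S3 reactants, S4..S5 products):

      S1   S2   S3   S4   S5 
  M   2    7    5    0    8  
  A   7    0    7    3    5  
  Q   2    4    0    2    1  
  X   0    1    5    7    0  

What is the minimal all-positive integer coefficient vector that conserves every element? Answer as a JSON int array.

Coefficients: [1, 3, 5, 4, 6]

M: 1·2+3·7+5·5 = 48 | 4·0+6·8 = 48
A: 1·7+3·0+5·7 = 42 | 4·3+6·5 = 42
Q: 1·2+3·4+5·0 = 14 | 4·2+6·1 = 14
X: 1·0+3·1+5·5 = 28 | 4·7+6·0 = 28
gcd(1,3,5,4,6) = 1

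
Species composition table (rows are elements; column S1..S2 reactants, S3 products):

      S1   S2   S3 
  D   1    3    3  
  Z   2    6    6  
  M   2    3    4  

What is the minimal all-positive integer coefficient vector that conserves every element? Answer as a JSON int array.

Coefficients: [3, 2, 3]

D: 3·1+2·3 = 9 | 3·3 = 9
Z: 3·2+2·6 = 18 | 3·6 = 18
M: 3·2+2·3 = 12 | 3·4 = 12
gcd(3,2,3) = 1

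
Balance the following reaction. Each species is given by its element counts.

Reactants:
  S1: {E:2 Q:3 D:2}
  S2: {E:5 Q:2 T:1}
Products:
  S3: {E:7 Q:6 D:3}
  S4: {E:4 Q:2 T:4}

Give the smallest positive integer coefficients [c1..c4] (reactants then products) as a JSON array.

Coefficients: [6, 4, 4, 1]

E: 6·2+4·5 = 32 | 4·7+1·4 = 32
Q: 6·3+4·2 = 26 | 4·6+1·2 = 26
T: 6·0+4·1 = 4 | 4·0+1·4 = 4
D: 6·2+4·0 = 12 | 4·3+1·0 = 12
gcd(6,4,4,1) = 1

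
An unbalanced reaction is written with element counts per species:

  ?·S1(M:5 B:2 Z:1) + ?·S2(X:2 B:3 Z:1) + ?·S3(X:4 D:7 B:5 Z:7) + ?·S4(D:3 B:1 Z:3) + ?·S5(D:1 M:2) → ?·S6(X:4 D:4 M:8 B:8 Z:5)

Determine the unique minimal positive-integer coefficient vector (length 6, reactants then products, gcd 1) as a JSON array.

X: 4·0+6·2+1·4+1·0+6·0 = 16 | 4·4 = 16
D: 4·0+6·0+1·7+1·3+6·1 = 16 | 4·4 = 16
M: 4·5+6·0+1·0+1·0+6·2 = 32 | 4·8 = 32
B: 4·2+6·3+1·5+1·1+6·0 = 32 | 4·8 = 32
Z: 4·1+6·1+1·7+1·3+6·0 = 20 | 4·5 = 20
gcd(4,6,1,1,6,4) = 1

Coefficients: [4, 6, 1, 1, 6, 4]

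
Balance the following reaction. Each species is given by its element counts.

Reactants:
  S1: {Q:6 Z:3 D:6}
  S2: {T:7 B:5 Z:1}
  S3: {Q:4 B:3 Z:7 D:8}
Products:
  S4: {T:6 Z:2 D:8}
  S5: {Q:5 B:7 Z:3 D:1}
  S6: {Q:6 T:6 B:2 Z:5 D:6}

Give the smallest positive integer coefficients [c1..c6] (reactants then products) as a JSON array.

Coefficients: [6, 6, 2, 3, 4, 4]

Q: 6·6+6·0+2·4 = 44 | 3·0+4·5+4·6 = 44
T: 6·0+6·7+2·0 = 42 | 3·6+4·0+4·6 = 42
B: 6·0+6·5+2·3 = 36 | 3·0+4·7+4·2 = 36
Z: 6·3+6·1+2·7 = 38 | 3·2+4·3+4·5 = 38
D: 6·6+6·0+2·8 = 52 | 3·8+4·1+4·6 = 52
gcd(6,6,2,3,4,4) = 1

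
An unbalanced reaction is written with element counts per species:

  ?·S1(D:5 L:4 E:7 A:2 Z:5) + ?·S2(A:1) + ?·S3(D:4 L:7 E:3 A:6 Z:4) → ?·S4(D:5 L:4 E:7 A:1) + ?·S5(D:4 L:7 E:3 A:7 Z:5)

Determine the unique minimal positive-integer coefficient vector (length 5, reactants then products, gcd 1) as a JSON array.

D: 1·5+4·0+5·4 = 25 | 1·5+5·4 = 25
L: 1·4+4·0+5·7 = 39 | 1·4+5·7 = 39
E: 1·7+4·0+5·3 = 22 | 1·7+5·3 = 22
A: 1·2+4·1+5·6 = 36 | 1·1+5·7 = 36
Z: 1·5+4·0+5·4 = 25 | 1·0+5·5 = 25
gcd(1,4,5,1,5) = 1

Coefficients: [1, 4, 5, 1, 5]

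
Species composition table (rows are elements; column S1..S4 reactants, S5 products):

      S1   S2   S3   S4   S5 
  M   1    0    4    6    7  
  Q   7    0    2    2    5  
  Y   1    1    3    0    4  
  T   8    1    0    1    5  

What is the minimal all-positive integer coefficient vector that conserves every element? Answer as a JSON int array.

M: 1·1+5·0+2·4+2·6 = 21 | 3·7 = 21
Q: 1·7+5·0+2·2+2·2 = 15 | 3·5 = 15
Y: 1·1+5·1+2·3+2·0 = 12 | 3·4 = 12
T: 1·8+5·1+2·0+2·1 = 15 | 3·5 = 15
gcd(1,5,2,2,3) = 1

Coefficients: [1, 5, 2, 2, 3]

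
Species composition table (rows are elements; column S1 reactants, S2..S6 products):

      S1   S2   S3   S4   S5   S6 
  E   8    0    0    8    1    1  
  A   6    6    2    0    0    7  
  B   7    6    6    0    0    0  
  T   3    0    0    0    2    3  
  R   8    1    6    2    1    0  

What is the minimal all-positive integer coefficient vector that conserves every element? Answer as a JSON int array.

Coefficients: [6, 2, 5, 5, 6, 2]

E: 6·8 = 48 | 2·0+5·0+5·8+6·1+2·1 = 48
A: 6·6 = 36 | 2·6+5·2+5·0+6·0+2·7 = 36
B: 6·7 = 42 | 2·6+5·6+5·0+6·0+2·0 = 42
T: 6·3 = 18 | 2·0+5·0+5·0+6·2+2·3 = 18
R: 6·8 = 48 | 2·1+5·6+5·2+6·1+2·0 = 48
gcd(6,2,5,5,6,2) = 1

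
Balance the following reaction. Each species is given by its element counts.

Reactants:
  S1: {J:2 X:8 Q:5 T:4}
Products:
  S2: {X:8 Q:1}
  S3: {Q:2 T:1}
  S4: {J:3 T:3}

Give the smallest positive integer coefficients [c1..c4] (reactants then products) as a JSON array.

J: 3·2 = 6 | 3·0+6·0+2·3 = 6
X: 3·8 = 24 | 3·8+6·0+2·0 = 24
Q: 3·5 = 15 | 3·1+6·2+2·0 = 15
T: 3·4 = 12 | 3·0+6·1+2·3 = 12
gcd(3,3,6,2) = 1

Coefficients: [3, 3, 6, 2]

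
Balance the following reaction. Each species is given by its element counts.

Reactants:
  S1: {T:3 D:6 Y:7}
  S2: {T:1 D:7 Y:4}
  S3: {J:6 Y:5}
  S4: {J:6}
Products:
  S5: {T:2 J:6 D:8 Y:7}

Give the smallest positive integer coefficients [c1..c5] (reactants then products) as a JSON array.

Coefficients: [2, 4, 1, 4, 5]

T: 2·3+4·1+1·0+4·0 = 10 | 5·2 = 10
J: 2·0+4·0+1·6+4·6 = 30 | 5·6 = 30
D: 2·6+4·7+1·0+4·0 = 40 | 5·8 = 40
Y: 2·7+4·4+1·5+4·0 = 35 | 5·7 = 35
gcd(2,4,1,4,5) = 1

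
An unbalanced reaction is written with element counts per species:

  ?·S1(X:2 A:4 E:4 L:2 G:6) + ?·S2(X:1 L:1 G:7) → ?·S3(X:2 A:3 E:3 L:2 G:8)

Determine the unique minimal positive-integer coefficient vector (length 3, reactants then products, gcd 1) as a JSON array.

X: 3·2+2·1 = 8 | 4·2 = 8
A: 3·4+2·0 = 12 | 4·3 = 12
E: 3·4+2·0 = 12 | 4·3 = 12
L: 3·2+2·1 = 8 | 4·2 = 8
G: 3·6+2·7 = 32 | 4·8 = 32
gcd(3,2,4) = 1

Coefficients: [3, 2, 4]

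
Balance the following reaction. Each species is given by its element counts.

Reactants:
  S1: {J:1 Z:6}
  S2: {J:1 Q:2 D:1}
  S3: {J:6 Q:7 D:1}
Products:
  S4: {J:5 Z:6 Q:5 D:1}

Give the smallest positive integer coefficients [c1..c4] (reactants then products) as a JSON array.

Coefficients: [5, 2, 3, 5]

J: 5·1+2·1+3·6 = 25 | 5·5 = 25
Z: 5·6+2·0+3·0 = 30 | 5·6 = 30
Q: 5·0+2·2+3·7 = 25 | 5·5 = 25
D: 5·0+2·1+3·1 = 5 | 5·1 = 5
gcd(5,2,3,5) = 1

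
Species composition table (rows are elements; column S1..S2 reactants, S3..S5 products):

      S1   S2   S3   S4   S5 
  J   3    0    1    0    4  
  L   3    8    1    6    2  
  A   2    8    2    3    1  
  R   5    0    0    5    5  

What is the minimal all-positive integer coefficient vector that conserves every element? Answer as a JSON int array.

J: 4·3+1·0 = 12 | 4·1+2·0+2·4 = 12
L: 4·3+1·8 = 20 | 4·1+2·6+2·2 = 20
A: 4·2+1·8 = 16 | 4·2+2·3+2·1 = 16
R: 4·5+1·0 = 20 | 4·0+2·5+2·5 = 20
gcd(4,1,4,2,2) = 1

Coefficients: [4, 1, 4, 2, 2]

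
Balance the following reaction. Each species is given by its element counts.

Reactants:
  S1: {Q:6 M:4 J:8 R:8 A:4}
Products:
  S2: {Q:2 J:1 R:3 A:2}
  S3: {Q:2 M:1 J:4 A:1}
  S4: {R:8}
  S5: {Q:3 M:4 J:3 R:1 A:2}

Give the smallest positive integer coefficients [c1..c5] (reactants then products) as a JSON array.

Q: 3·6 = 18 | 2·2+4·2+2·0+2·3 = 18
M: 3·4 = 12 | 2·0+4·1+2·0+2·4 = 12
J: 3·8 = 24 | 2·1+4·4+2·0+2·3 = 24
R: 3·8 = 24 | 2·3+4·0+2·8+2·1 = 24
A: 3·4 = 12 | 2·2+4·1+2·0+2·2 = 12
gcd(3,2,4,2,2) = 1

Coefficients: [3, 2, 4, 2, 2]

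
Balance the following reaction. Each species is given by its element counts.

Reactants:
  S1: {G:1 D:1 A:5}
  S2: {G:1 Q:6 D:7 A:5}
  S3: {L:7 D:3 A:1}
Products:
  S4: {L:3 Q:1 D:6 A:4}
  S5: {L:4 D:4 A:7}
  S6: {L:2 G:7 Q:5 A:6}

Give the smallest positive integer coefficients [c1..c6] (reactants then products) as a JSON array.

L: 6·0+1·0+3·7 = 21 | 1·3+4·4+1·2 = 21
G: 6·1+1·1+3·0 = 7 | 1·0+4·0+1·7 = 7
Q: 6·0+1·6+3·0 = 6 | 1·1+4·0+1·5 = 6
D: 6·1+1·7+3·3 = 22 | 1·6+4·4+1·0 = 22
A: 6·5+1·5+3·1 = 38 | 1·4+4·7+1·6 = 38
gcd(6,1,3,1,4,1) = 1

Coefficients: [6, 1, 3, 1, 4, 1]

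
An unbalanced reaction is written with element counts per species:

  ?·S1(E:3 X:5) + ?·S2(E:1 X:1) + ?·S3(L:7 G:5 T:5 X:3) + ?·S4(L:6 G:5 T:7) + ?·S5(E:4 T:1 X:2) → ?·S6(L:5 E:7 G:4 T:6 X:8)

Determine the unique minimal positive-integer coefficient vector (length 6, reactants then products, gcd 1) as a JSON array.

Coefficients: [5, 4, 1, 3, 4, 5]

L: 5·0+4·0+1·7+3·6+4·0 = 25 | 5·5 = 25
E: 5·3+4·1+1·0+3·0+4·4 = 35 | 5·7 = 35
G: 5·0+4·0+1·5+3·5+4·0 = 20 | 5·4 = 20
T: 5·0+4·0+1·5+3·7+4·1 = 30 | 5·6 = 30
X: 5·5+4·1+1·3+3·0+4·2 = 40 | 5·8 = 40
gcd(5,4,1,3,4,5) = 1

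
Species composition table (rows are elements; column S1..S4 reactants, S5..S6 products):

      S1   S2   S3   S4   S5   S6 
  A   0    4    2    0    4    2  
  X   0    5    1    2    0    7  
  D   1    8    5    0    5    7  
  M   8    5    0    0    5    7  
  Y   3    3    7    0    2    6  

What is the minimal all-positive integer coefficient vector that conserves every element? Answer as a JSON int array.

A: 4·0+6·4+2·2+5·0 = 28 | 4·4+6·2 = 28
X: 4·0+6·5+2·1+5·2 = 42 | 4·0+6·7 = 42
D: 4·1+6·8+2·5+5·0 = 62 | 4·5+6·7 = 62
M: 4·8+6·5+2·0+5·0 = 62 | 4·5+6·7 = 62
Y: 4·3+6·3+2·7+5·0 = 44 | 4·2+6·6 = 44
gcd(4,6,2,5,4,6) = 1

Coefficients: [4, 6, 2, 5, 4, 6]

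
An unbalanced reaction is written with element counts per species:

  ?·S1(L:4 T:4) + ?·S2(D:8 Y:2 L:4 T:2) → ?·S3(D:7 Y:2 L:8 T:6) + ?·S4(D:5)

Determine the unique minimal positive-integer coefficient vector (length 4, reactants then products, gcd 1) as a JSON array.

Coefficients: [5, 5, 5, 1]

D: 5·0+5·8 = 40 | 5·7+1·5 = 40
Y: 5·0+5·2 = 10 | 5·2+1·0 = 10
L: 5·4+5·4 = 40 | 5·8+1·0 = 40
T: 5·4+5·2 = 30 | 5·6+1·0 = 30
gcd(5,5,5,1) = 1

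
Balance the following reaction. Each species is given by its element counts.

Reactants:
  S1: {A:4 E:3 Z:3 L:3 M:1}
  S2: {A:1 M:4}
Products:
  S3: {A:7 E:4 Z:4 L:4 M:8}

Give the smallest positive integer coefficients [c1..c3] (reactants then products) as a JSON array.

Coefficients: [4, 5, 3]

A: 4·4+5·1 = 21 | 3·7 = 21
E: 4·3+5·0 = 12 | 3·4 = 12
Z: 4·3+5·0 = 12 | 3·4 = 12
L: 4·3+5·0 = 12 | 3·4 = 12
M: 4·1+5·4 = 24 | 3·8 = 24
gcd(4,5,3) = 1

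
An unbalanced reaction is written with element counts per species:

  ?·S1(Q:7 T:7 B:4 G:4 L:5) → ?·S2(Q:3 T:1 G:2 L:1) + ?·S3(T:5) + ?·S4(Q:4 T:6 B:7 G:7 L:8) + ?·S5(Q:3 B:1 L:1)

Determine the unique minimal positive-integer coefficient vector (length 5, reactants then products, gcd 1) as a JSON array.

Q: 5·7 = 35 | 3·3+4·0+2·4+6·3 = 35
T: 5·7 = 35 | 3·1+4·5+2·6+6·0 = 35
B: 5·4 = 20 | 3·0+4·0+2·7+6·1 = 20
G: 5·4 = 20 | 3·2+4·0+2·7+6·0 = 20
L: 5·5 = 25 | 3·1+4·0+2·8+6·1 = 25
gcd(5,3,4,2,6) = 1

Coefficients: [5, 3, 4, 2, 6]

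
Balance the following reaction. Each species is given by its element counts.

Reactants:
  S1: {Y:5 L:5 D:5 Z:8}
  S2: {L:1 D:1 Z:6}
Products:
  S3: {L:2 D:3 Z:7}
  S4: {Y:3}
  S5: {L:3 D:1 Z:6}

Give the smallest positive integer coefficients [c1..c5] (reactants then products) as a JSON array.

Coefficients: [3, 6, 6, 5, 3]

Y: 3·5+6·0 = 15 | 6·0+5·3+3·0 = 15
L: 3·5+6·1 = 21 | 6·2+5·0+3·3 = 21
D: 3·5+6·1 = 21 | 6·3+5·0+3·1 = 21
Z: 3·8+6·6 = 60 | 6·7+5·0+3·6 = 60
gcd(3,6,6,5,3) = 1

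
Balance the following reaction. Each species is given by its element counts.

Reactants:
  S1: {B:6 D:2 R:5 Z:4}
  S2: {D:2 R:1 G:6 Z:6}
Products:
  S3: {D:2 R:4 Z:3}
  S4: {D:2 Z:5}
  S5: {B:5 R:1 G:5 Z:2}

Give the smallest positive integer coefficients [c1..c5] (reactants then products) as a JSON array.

Coefficients: [5, 5, 6, 4, 6]

B: 5·6+5·0 = 30 | 6·0+4·0+6·5 = 30
D: 5·2+5·2 = 20 | 6·2+4·2+6·0 = 20
R: 5·5+5·1 = 30 | 6·4+4·0+6·1 = 30
G: 5·0+5·6 = 30 | 6·0+4·0+6·5 = 30
Z: 5·4+5·6 = 50 | 6·3+4·5+6·2 = 50
gcd(5,5,6,4,6) = 1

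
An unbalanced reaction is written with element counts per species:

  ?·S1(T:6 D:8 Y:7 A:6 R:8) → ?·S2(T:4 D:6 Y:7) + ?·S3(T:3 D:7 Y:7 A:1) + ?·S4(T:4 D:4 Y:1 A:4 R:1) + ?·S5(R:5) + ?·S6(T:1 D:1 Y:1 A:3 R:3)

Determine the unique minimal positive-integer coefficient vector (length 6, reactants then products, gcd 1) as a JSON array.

T: 4·6 = 24 | 2·4+1·3+2·4+3·0+5·1 = 24
D: 4·8 = 32 | 2·6+1·7+2·4+3·0+5·1 = 32
Y: 4·7 = 28 | 2·7+1·7+2·1+3·0+5·1 = 28
A: 4·6 = 24 | 2·0+1·1+2·4+3·0+5·3 = 24
R: 4·8 = 32 | 2·0+1·0+2·1+3·5+5·3 = 32
gcd(4,2,1,2,3,5) = 1

Coefficients: [4, 2, 1, 2, 3, 5]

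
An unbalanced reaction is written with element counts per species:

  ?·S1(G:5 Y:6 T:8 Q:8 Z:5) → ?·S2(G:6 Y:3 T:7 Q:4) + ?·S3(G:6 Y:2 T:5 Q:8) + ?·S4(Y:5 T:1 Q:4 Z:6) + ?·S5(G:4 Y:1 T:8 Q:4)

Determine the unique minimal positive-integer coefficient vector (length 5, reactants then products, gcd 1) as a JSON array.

G: 6·5 = 30 | 2·6+1·6+5·0+3·4 = 30
Y: 6·6 = 36 | 2·3+1·2+5·5+3·1 = 36
T: 6·8 = 48 | 2·7+1·5+5·1+3·8 = 48
Q: 6·8 = 48 | 2·4+1·8+5·4+3·4 = 48
Z: 6·5 = 30 | 2·0+1·0+5·6+3·0 = 30
gcd(6,2,1,5,3) = 1

Coefficients: [6, 2, 1, 5, 3]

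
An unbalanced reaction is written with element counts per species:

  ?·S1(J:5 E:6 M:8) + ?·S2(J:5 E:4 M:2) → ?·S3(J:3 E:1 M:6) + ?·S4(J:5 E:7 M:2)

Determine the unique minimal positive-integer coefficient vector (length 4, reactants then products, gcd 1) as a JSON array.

J: 4·5+4·5 = 40 | 5·3+5·5 = 40
E: 4·6+4·4 = 40 | 5·1+5·7 = 40
M: 4·8+4·2 = 40 | 5·6+5·2 = 40
gcd(4,4,5,5) = 1

Coefficients: [4, 4, 5, 5]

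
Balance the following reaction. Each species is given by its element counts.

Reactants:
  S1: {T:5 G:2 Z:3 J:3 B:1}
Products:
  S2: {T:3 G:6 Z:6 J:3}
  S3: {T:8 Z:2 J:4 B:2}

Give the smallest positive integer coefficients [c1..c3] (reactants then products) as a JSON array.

Coefficients: [6, 2, 3]

T: 6·5 = 30 | 2·3+3·8 = 30
G: 6·2 = 12 | 2·6+3·0 = 12
Z: 6·3 = 18 | 2·6+3·2 = 18
J: 6·3 = 18 | 2·3+3·4 = 18
B: 6·1 = 6 | 2·0+3·2 = 6
gcd(6,2,3) = 1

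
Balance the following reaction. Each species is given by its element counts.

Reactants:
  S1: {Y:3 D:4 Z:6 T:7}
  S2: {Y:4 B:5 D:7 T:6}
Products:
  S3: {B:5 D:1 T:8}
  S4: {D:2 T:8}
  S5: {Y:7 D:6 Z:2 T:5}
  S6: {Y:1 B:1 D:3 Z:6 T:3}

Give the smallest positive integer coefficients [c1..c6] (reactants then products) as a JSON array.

Coefficients: [6, 2, 1, 2, 3, 5]

Y: 6·3+2·4 = 26 | 1·0+2·0+3·7+5·1 = 26
B: 6·0+2·5 = 10 | 1·5+2·0+3·0+5·1 = 10
D: 6·4+2·7 = 38 | 1·1+2·2+3·6+5·3 = 38
Z: 6·6+2·0 = 36 | 1·0+2·0+3·2+5·6 = 36
T: 6·7+2·6 = 54 | 1·8+2·8+3·5+5·3 = 54
gcd(6,2,1,2,3,5) = 1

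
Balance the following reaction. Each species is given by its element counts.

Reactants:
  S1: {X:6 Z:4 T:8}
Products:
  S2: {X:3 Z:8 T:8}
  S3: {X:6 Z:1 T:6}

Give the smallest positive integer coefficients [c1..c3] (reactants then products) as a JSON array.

Coefficients: [5, 2, 4]

X: 5·6 = 30 | 2·3+4·6 = 30
Z: 5·4 = 20 | 2·8+4·1 = 20
T: 5·8 = 40 | 2·8+4·6 = 40
gcd(5,2,4) = 1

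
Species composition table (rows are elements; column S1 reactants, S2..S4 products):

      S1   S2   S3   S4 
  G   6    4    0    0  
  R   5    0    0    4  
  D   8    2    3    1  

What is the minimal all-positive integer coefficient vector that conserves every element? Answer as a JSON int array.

G: 4·6 = 24 | 6·4+5·0+5·0 = 24
R: 4·5 = 20 | 6·0+5·0+5·4 = 20
D: 4·8 = 32 | 6·2+5·3+5·1 = 32
gcd(4,6,5,5) = 1

Coefficients: [4, 6, 5, 5]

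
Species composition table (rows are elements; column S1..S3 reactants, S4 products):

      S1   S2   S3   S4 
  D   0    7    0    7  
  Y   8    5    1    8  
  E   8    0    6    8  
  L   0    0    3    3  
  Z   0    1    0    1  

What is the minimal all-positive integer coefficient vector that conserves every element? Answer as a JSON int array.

D: 1·0+4·7+4·0 = 28 | 4·7 = 28
Y: 1·8+4·5+4·1 = 32 | 4·8 = 32
E: 1·8+4·0+4·6 = 32 | 4·8 = 32
L: 1·0+4·0+4·3 = 12 | 4·3 = 12
Z: 1·0+4·1+4·0 = 4 | 4·1 = 4
gcd(1,4,4,4) = 1

Coefficients: [1, 4, 4, 4]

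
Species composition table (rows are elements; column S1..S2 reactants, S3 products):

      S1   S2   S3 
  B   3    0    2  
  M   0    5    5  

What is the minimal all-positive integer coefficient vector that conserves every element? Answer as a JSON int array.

Coefficients: [2, 3, 3]

B: 2·3+3·0 = 6 | 3·2 = 6
M: 2·0+3·5 = 15 | 3·5 = 15
gcd(2,3,3) = 1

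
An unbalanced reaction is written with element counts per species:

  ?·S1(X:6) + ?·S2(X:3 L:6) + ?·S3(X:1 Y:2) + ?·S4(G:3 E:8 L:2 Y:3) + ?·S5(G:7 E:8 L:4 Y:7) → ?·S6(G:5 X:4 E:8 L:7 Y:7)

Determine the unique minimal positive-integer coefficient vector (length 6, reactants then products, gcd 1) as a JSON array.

G: 1·0+4·0+6·0+3·3+3·7 = 30 | 6·5 = 30
X: 1·6+4·3+6·1+3·0+3·0 = 24 | 6·4 = 24
E: 1·0+4·0+6·0+3·8+3·8 = 48 | 6·8 = 48
L: 1·0+4·6+6·0+3·2+3·4 = 42 | 6·7 = 42
Y: 1·0+4·0+6·2+3·3+3·7 = 42 | 6·7 = 42
gcd(1,4,6,3,3,6) = 1

Coefficients: [1, 4, 6, 3, 3, 6]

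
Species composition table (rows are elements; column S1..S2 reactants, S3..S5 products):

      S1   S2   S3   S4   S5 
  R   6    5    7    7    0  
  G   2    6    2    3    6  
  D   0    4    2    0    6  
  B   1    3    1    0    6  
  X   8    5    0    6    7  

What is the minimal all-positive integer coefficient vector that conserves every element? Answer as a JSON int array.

R: 4·6+5·5 = 49 | 1·7+6·7+3·0 = 49
G: 4·2+5·6 = 38 | 1·2+6·3+3·6 = 38
D: 4·0+5·4 = 20 | 1·2+6·0+3·6 = 20
B: 4·1+5·3 = 19 | 1·1+6·0+3·6 = 19
X: 4·8+5·5 = 57 | 1·0+6·6+3·7 = 57
gcd(4,5,1,6,3) = 1

Coefficients: [4, 5, 1, 6, 3]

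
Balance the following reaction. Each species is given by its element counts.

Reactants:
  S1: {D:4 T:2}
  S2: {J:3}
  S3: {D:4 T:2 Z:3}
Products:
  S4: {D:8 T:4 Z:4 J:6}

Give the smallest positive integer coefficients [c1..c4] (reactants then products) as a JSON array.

Coefficients: [2, 6, 4, 3]

D: 2·4+6·0+4·4 = 24 | 3·8 = 24
T: 2·2+6·0+4·2 = 12 | 3·4 = 12
Z: 2·0+6·0+4·3 = 12 | 3·4 = 12
J: 2·0+6·3+4·0 = 18 | 3·6 = 18
gcd(2,6,4,3) = 1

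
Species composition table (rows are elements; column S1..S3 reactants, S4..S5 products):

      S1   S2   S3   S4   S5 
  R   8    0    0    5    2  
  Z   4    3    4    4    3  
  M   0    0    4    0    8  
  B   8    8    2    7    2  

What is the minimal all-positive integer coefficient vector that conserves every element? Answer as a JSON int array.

R: 4·8+1·0+2·0 = 32 | 6·5+1·2 = 32
Z: 4·4+1·3+2·4 = 27 | 6·4+1·3 = 27
M: 4·0+1·0+2·4 = 8 | 6·0+1·8 = 8
B: 4·8+1·8+2·2 = 44 | 6·7+1·2 = 44
gcd(4,1,2,6,1) = 1

Coefficients: [4, 1, 2, 6, 1]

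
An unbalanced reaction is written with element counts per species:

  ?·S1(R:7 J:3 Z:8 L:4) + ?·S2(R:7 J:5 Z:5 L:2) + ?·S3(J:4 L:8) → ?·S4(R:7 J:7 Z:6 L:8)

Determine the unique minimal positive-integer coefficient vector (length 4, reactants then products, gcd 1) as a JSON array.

Coefficients: [1, 2, 2, 3]

R: 1·7+2·7+2·0 = 21 | 3·7 = 21
J: 1·3+2·5+2·4 = 21 | 3·7 = 21
Z: 1·8+2·5+2·0 = 18 | 3·6 = 18
L: 1·4+2·2+2·8 = 24 | 3·8 = 24
gcd(1,2,2,3) = 1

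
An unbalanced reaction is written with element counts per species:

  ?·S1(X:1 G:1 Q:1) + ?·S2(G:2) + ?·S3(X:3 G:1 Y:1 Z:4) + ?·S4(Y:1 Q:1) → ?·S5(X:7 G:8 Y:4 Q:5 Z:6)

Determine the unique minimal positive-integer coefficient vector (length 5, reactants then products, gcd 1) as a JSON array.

X: 5·1+4·0+3·3+5·0 = 14 | 2·7 = 14
G: 5·1+4·2+3·1+5·0 = 16 | 2·8 = 16
Y: 5·0+4·0+3·1+5·1 = 8 | 2·4 = 8
Q: 5·1+4·0+3·0+5·1 = 10 | 2·5 = 10
Z: 5·0+4·0+3·4+5·0 = 12 | 2·6 = 12
gcd(5,4,3,5,2) = 1

Coefficients: [5, 4, 3, 5, 2]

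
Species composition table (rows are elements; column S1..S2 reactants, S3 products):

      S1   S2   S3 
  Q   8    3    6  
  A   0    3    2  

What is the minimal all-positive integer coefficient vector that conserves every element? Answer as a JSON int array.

Q: 3·8+4·3 = 36 | 6·6 = 36
A: 3·0+4·3 = 12 | 6·2 = 12
gcd(3,4,6) = 1

Coefficients: [3, 4, 6]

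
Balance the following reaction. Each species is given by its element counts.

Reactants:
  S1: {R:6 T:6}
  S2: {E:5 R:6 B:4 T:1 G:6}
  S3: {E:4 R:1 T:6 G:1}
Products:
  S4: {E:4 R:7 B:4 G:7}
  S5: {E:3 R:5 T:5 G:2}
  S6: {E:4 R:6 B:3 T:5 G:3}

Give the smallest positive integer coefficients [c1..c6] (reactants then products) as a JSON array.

E: 3·0+6·5+1·4 = 34 | 3·4+2·3+4·4 = 34
R: 3·6+6·6+1·1 = 55 | 3·7+2·5+4·6 = 55
B: 3·0+6·4+1·0 = 24 | 3·4+2·0+4·3 = 24
T: 3·6+6·1+1·6 = 30 | 3·0+2·5+4·5 = 30
G: 3·0+6·6+1·1 = 37 | 3·7+2·2+4·3 = 37
gcd(3,6,1,3,2,4) = 1

Coefficients: [3, 6, 1, 3, 2, 4]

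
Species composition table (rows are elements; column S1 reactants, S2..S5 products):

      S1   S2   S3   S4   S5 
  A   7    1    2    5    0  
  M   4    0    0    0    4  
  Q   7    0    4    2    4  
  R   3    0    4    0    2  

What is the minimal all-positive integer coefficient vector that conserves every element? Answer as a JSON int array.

Coefficients: [4, 6, 1, 4, 4]

A: 4·7 = 28 | 6·1+1·2+4·5+4·0 = 28
M: 4·4 = 16 | 6·0+1·0+4·0+4·4 = 16
Q: 4·7 = 28 | 6·0+1·4+4·2+4·4 = 28
R: 4·3 = 12 | 6·0+1·4+4·0+4·2 = 12
gcd(4,6,1,4,4) = 1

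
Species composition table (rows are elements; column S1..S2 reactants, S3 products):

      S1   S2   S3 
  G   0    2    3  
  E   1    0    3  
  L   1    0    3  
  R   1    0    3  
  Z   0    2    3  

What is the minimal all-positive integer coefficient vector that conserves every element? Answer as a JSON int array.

G: 6·0+3·2 = 6 | 2·3 = 6
E: 6·1+3·0 = 6 | 2·3 = 6
L: 6·1+3·0 = 6 | 2·3 = 6
R: 6·1+3·0 = 6 | 2·3 = 6
Z: 6·0+3·2 = 6 | 2·3 = 6
gcd(6,3,2) = 1

Coefficients: [6, 3, 2]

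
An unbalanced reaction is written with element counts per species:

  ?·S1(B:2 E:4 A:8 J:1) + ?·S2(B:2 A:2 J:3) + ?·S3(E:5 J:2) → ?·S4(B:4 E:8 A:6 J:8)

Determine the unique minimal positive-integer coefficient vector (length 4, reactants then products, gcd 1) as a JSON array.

Coefficients: [1, 5, 4, 3]

B: 1·2+5·2+4·0 = 12 | 3·4 = 12
E: 1·4+5·0+4·5 = 24 | 3·8 = 24
A: 1·8+5·2+4·0 = 18 | 3·6 = 18
J: 1·1+5·3+4·2 = 24 | 3·8 = 24
gcd(1,5,4,3) = 1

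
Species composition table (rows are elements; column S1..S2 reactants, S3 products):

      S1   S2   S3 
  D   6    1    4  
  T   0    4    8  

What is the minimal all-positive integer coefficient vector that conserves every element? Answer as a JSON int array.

Coefficients: [1, 6, 3]

D: 1·6+6·1 = 12 | 3·4 = 12
T: 1·0+6·4 = 24 | 3·8 = 24
gcd(1,6,3) = 1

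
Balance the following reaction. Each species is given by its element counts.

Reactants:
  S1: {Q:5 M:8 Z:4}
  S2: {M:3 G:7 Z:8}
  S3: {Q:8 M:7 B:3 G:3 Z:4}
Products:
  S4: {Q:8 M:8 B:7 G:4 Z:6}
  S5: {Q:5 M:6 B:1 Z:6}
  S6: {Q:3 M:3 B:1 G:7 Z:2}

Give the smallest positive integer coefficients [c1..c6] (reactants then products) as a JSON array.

Coefficients: [1, 3, 6, 1, 6, 5]

Q: 1·5+3·0+6·8 = 53 | 1·8+6·5+5·3 = 53
M: 1·8+3·3+6·7 = 59 | 1·8+6·6+5·3 = 59
B: 1·0+3·0+6·3 = 18 | 1·7+6·1+5·1 = 18
G: 1·0+3·7+6·3 = 39 | 1·4+6·0+5·7 = 39
Z: 1·4+3·8+6·4 = 52 | 1·6+6·6+5·2 = 52
gcd(1,3,6,1,6,5) = 1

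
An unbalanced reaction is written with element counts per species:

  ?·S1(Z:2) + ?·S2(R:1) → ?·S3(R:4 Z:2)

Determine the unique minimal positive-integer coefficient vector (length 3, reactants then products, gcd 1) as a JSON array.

R: 1·0+4·1 = 4 | 1·4 = 4
Z: 1·2+4·0 = 2 | 1·2 = 2
gcd(1,4,1) = 1

Coefficients: [1, 4, 1]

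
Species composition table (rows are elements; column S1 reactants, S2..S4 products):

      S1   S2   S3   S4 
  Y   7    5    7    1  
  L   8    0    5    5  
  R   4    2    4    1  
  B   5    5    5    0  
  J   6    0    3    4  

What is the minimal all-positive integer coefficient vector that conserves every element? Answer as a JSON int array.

Coefficients: [5, 3, 2, 6]

Y: 5·7 = 35 | 3·5+2·7+6·1 = 35
L: 5·8 = 40 | 3·0+2·5+6·5 = 40
R: 5·4 = 20 | 3·2+2·4+6·1 = 20
B: 5·5 = 25 | 3·5+2·5+6·0 = 25
J: 5·6 = 30 | 3·0+2·3+6·4 = 30
gcd(5,3,2,6) = 1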